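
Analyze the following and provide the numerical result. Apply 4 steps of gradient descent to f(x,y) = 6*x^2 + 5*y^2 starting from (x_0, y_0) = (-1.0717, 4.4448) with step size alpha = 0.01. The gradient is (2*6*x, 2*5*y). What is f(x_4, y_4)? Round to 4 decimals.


Gradient descent on f(x,y) = 6*x^2 + 5*y^2.
Starting point: (-1.0717, 4.4448), alpha = 0.01
Step 1: grad_x = 2*6*-1.0717 = -12.8604, grad_y = 2*5*4.4448 = 44.448
  x_1 = -1.0717 - 0.01*-12.8604 = -0.9431
  y_1 = 4.4448 - 0.01*44.448 = 4.0003
Step 2: grad_x = 2*6*-0.9431 = -11.3172, grad_y = 2*5*4.0003 = 40.0032
  x_2 = -0.9431 - 0.01*-11.3172 = -0.8299
  y_2 = 4.0003 - 0.01*40.0032 = 3.6003
Step 3: grad_x = 2*6*-0.8299 = -9.9591, grad_y = 2*5*3.6003 = 36.0029
  x_3 = -0.8299 - 0.01*-9.9591 = -0.7303
  y_3 = 3.6003 - 0.01*36.0029 = 3.2403
Step 4: grad_x = 2*6*-0.7303 = -8.764, grad_y = 2*5*3.2403 = 32.4026
  x_4 = -0.7303 - 0.01*-8.764 = -0.6427
  y_4 = 3.2403 - 0.01*32.4026 = 2.9162
f(-0.6427, 2.9162) = 6*(-0.6427)^2 + 5*2.9162^2 = 45.0004


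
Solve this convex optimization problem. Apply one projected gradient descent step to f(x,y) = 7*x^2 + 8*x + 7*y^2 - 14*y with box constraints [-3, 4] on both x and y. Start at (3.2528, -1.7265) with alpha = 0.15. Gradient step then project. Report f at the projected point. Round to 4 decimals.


Step 1: Compute gradient at (3.2528, -1.7265).
grad_x = 2*7*3.2528 + 8 = 53.5392
grad_y = 2*7*-1.7265 - 14 = -38.171
Step 2: Gradient step.
x_raw = 3.2528 - 0.15*53.5392 = -4.7781
y_raw = -1.7265 - 0.15*-38.171 = 3.9992
Step 3: Project onto [-3, 4].
x_proj = clip(-4.7781) = -3.0
y_proj = clip(3.9992) = 3.9992
Step 4: Evaluate f.
f(-3.0, 3.9992) = 94.9643


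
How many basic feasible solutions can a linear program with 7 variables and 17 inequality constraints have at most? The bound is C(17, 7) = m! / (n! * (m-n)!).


Each vertex corresponds to some choice of n active constraints out of m, so the number of vertices is at most C(m, n) = m! / (n!(m-n)!).
m = 17, n = 7
Numerator: 17 * 16 * 15 * 14 * 13 * 12 * 11
Denominator: 7! = 5040
C(17, 7) = 19448


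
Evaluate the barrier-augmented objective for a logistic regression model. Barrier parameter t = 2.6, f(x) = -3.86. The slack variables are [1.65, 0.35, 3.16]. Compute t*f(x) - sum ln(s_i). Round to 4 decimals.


Step 1: Compute log-barrier.
ln values: [0.5008, -1.0498, 1.1506]
phi = -(0.5008 - 1.0498 + 1.1506) = -0.6015
Step 2: Compute augmented objective.
t*f(x) = 2.6*-3.86 = -10.036
Total = -10.036 - 0.6015 = -10.6375


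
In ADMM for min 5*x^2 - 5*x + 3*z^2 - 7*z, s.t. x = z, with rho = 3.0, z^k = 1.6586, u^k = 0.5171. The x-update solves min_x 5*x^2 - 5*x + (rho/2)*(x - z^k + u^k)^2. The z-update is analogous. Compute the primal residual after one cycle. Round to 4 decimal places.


ADMM iteration with rho = 3.0, z^k = 1.6586, u^k = 0.5171
Step 1: x-update.
Minimize 5*x^2 - 5*x + (3.0/2)*(x - 1.6586 + 0.5171)^2
FOC: (2*5 + 3.0)*x = 5 + 3.0*(1.6586 - 0.5171)
x^{k+1} = 0.648
Step 2: z-update.
Minimize 3*z^2 - 7*z + (3.0/2)*(0.648 - z + 0.5171)^2
FOC: (2*3 + 3.0)*z = 7 + 3.0*(0.648 + 0.5171)
z^{k+1} = 1.1662
Step 3: u-update.
u^{k+1} = 0.5171 + 0.648 - 1.1662 = -0.001
Step 4: Primal residual = |0.648 - 1.1662| = 0.5181


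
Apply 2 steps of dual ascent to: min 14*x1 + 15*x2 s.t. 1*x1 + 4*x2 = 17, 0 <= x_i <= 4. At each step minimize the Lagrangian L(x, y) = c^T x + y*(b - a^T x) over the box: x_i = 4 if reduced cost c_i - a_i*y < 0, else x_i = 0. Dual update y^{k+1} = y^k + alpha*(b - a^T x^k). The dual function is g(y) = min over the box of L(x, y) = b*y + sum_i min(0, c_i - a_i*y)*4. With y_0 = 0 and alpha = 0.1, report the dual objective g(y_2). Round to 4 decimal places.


Dual ascent for LP: min 14*x1 + 15*x2, 1*x1 + 4*x2 = 17, 0 <= x_i <= 4
Step 1: y^k = 0.0, reduced costs: (14.0, 15.0)
  x^k = (0.0, 0.0), subgradient = b - a^T x = 17.0
  y^{k+1} = 0.0 + 0.1*17.0 = 1.7
Step 2: y^k = 1.7, reduced costs: (12.3, 8.2)
  x^k = (0.0, 0.0), subgradient = b - a^T x = 17.0
  y^{k+1} = 1.7 + 0.1*17.0 = 3.4
Dual objective at y_2 = 3.4: reduced costs (10.6, 1.4), box minimizer x = (0.0, 0.0)
g(y_2) = b*y + (c1 - a1*y)*x1 + (c2 - a2*y)*x2 = 17*3.4 + 10.6*0.0 + 1.4*0.0 = 57.8 + 0.0 + 0.0 = 57.8


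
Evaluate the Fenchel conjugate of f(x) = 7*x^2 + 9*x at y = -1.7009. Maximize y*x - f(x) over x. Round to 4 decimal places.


f*(y) = sup_x {y*x - a*x^2 - b*x} = sup_x {(y-b)*x - a*x^2}
FOC: (y - b) - 2a*x = 0 => x* = (y - b)/(2a)
x* = (-1.7009 - 9)/(2*7) = -0.7644
f*(-1.7009) = (y-b)^2/(4a) = (-1.7009 - 9)^2/(4*7)
= 114.5093/28 = 4.0896


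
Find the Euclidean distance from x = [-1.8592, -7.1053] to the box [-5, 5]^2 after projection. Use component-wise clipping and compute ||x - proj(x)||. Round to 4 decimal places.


Project each component onto [-5, 5].
clip(-1.8592) = -1.8592, clip(-7.1053) = -5.0
Projection = [-1.8592, -5.0]
Squared diffs: [0.0, 4.4323]
Distance = sqrt(4.4323) = 2.1053


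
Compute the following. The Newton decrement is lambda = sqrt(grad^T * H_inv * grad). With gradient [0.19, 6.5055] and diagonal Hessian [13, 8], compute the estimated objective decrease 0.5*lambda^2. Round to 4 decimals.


Step 1: H is diagonal, so H^(-1) * g = [0.0146, 0.8132].
Step 2: g^T H^(-1) g = sum_i g_i^2 / H_ii
  = (0.19)^2/13 + (6.5055)^2/8
  = 0.0028 + 5.2902 = 5.293
Step 3: Objective decrease = 0.5 * g^T H^(-1) g = 2.6465


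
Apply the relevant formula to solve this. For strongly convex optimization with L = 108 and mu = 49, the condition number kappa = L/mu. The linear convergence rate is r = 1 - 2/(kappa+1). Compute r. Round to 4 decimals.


Step 1: Compute the condition number.
kappa = L/mu = 108/49 = 2.2041
Step 2: Compute the convergence rate.
r = 1 - 2/(kappa + 1) = 1 - 2*mu/(L + mu) = (L - mu)/(L + mu) = 59/157 = 0.3758


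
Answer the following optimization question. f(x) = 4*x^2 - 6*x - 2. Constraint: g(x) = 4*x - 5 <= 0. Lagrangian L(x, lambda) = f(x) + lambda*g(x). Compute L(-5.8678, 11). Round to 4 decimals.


Step 1: Evaluate f(x).
f(-5.8678) = 4*(-5.8678)^2 - 6*(-5.8678) - 2 = 170.9311
Step 2: Evaluate g(x).
g(-5.8678) = 4*-5.8678 - 5 = -28.4712
Step 3: Compute Lagrangian.
L = 170.9311 + 11*-28.4712 = -142.2521


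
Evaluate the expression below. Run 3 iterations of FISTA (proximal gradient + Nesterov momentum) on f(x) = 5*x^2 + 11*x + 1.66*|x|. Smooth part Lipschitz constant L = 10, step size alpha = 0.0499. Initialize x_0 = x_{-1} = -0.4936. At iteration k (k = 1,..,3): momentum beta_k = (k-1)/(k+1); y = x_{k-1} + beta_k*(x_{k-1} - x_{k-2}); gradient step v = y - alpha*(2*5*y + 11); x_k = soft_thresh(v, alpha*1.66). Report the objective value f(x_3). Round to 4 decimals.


FISTA on f(x) = 5*x^2 + 11*x + 1.66*|x|
L = 10, alpha = 0.0499
Iteration 1: beta = 0.0, y = -0.4936 + 0.0*(-0.4936 + 0.4936) = -0.4936
  grad(y) = 6.064, v = y - alpha*grad = -0.7962
  prox(v) = soft_thresh(-0.7962, 0.0828) = -0.7134
Iteration 2: beta = 0.3333, y = -0.7134 + 0.3333*(-0.7134 + 0.4936) = -0.7866
  grad(y) = 3.1339, v = y - alpha*grad = -0.943
  prox(v) = soft_thresh(-0.943, 0.0828) = -0.8602
Iteration 3: beta = 0.5, y = -0.8602 + 0.5*(-0.8602 + 0.7134) = -0.9336
  grad(y) = 1.6644, v = y - alpha*grad = -1.0166
  prox(v) = soft_thresh(-1.0166, 0.0828) = -0.9338
f(x_3) = 5*(-0.9338)^2 + 11*(-0.9338) + 1.66*|-0.9338| = -4.3618


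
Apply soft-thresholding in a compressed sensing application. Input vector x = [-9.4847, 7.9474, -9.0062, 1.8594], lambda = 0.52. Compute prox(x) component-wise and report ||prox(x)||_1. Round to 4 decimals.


Soft-thresholding with lambda = 0.52:
prox(-9.4847) = sign(-9.4847)*max(|-9.4847| - 0.52, 0) = -8.9647
prox(7.9474) = sign(7.9474)*max(|7.9474| - 0.52, 0) = 7.4274
prox(-9.0062) = sign(-9.0062)*max(|-9.0062| - 0.52, 0) = -8.4862
prox(1.8594) = sign(1.8594)*max(|1.8594| - 0.52, 0) = 1.3394
prox(x) = [-8.9647, 7.4274, -8.4862, 1.3394]
||prox(x)||_1 = 8.9647 + 7.4274 + 8.4862 + 1.3394 = 26.2177


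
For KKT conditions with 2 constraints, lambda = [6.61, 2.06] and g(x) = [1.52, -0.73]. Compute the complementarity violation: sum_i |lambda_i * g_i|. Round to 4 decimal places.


KKT complementary slackness check:
lambda_1 * g_1 = 6.61 * 1.52 = 10.0472
lambda_2 * g_2 = 2.06 * -0.73 = -1.5038
Total violation = 10.0472 + 1.5038 = 11.551


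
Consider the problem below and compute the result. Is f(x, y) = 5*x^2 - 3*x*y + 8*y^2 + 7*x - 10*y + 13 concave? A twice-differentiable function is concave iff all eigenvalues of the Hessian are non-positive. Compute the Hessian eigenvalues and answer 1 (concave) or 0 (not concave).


The Hessian of f(x,y) = 5*x^2 - 3*x*y + 8*y^2 + 7*x - 10*y + 13 is:
H = [[10, -3], [-3, 16]]
Trace = 10 + 16 = 26
Determinant = 10*16 - (-3)^2 = 151
Discriminant = (26)^2 - 4*151 = 72.0
Eigenvalues: lambda_1 = 8.7574, lambda_2 = 17.2426
The function is not concave.

0


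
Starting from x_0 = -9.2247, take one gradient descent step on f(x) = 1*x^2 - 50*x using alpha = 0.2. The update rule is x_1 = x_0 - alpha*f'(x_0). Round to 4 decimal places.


We compute the gradient at x_0 and apply the update.
f'(x) = 2*x - 50
f'(-9.2247) = 2*-9.2247 - 50 = -68.4494
x_1 = -9.2247 - 0.2*-68.4494 = 4.4652


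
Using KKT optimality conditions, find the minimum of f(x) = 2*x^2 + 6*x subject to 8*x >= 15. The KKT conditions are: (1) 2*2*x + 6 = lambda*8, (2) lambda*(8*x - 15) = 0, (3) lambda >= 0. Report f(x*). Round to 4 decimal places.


Step 1: Try lambda = 0 (constraint inactive).
x_unc = -6/(2*2) = -1.5
Check: 8*-1.5 = -12.0 < 15 -- violated!
Step 2: Constraint must be active: 8*x = 15
x* = 15/8 = 1.875
lambda = (2*2*1.875 + 6)/8 = 1.6875
Step 3: Compute optimal value.
f(x*) = 2*1.875^2 + 6*1.875 = 18.2813


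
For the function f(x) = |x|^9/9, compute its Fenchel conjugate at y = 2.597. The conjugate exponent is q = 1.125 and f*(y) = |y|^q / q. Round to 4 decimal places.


The conjugate exponent q satisfies 1/p + 1/q = 1.
p = 9, so q = 9/(9 - 1) = 1.125
|y|^q = 2.597^1.125 = 2.926
f*(2.597) = 2.926 / 1.125 = 2.6009


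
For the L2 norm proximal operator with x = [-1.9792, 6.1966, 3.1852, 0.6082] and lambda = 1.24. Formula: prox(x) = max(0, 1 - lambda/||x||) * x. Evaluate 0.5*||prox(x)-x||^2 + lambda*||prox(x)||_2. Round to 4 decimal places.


Step 1: Compute ||x||.
||x|| = 7.2685
Step 2: Compute scaling factor.
scale = max(0, 1 - 1.24/7.2685) = 0.8294
Step 3: prox(x) = [-1.6415, 5.1395, 2.6418, 0.5044]
||prox(x)|| = 6.0285
Step 4: Proximal objective.
0.5*||prox-x||^2 = 0.7688
lambda*||prox|| = 7.4753
Total = 8.2441


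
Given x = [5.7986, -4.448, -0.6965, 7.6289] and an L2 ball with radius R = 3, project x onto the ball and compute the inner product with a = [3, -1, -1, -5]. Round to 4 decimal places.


Step 1: Compute ||x|| (intermediates to 6 decimals).
||x|| = sqrt(5.7986^2 + (-4.448)^2 + (-0.6965)^2 + 7.6289^2) = 10.587431
Step 2: Project.
Since ||x|| > R, scale = R/||x|| = 3/10.587431 = 0.283355, proj(x) = scale * x
proj(x) = [1.643062, -1.260363, -0.197357, 2.161687]
Step 3: Dot product.
a^T * proj(x) = 3*1.643062 - 1*(-1.260363) - 1*(-0.197357) - 5*2.161687 = -4.4215


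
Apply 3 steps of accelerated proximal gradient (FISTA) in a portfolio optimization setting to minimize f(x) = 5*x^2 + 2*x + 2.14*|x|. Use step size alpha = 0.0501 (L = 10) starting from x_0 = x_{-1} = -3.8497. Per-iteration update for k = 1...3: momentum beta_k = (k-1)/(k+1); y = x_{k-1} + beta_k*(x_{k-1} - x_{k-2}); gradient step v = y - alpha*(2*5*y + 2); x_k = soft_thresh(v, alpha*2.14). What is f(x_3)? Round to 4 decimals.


FISTA on f(x) = 5*x^2 + 2*x + 2.14*|x|
L = 10, alpha = 0.0501
Iteration 1: beta = 0.0, y = -3.8497 + 0.0*(-3.8497 + 3.8497) = -3.8497
  grad(y) = -36.497, v = y - alpha*grad = -2.0212
  prox(v) = soft_thresh(-2.0212, 0.1072) = -1.914
Iteration 2: beta = 0.3333, y = -1.914 + 0.3333*(-1.914 + 3.8497) = -1.2687
  grad(y) = -10.6875, v = y - alpha*grad = -0.7333
  prox(v) = soft_thresh(-0.7333, 0.1072) = -0.6261
Iteration 3: beta = 0.5, y = -0.6261 + 0.5*(-0.6261 + 1.914) = 0.0179
  grad(y) = 2.1786, v = y - alpha*grad = -0.0913
  prox(v) = soft_thresh(-0.0913, 0.1072) = 0.0
f(x_3) = 5*0.0^2 + 2*0.0 + 2.14*|0.0| = 0.0


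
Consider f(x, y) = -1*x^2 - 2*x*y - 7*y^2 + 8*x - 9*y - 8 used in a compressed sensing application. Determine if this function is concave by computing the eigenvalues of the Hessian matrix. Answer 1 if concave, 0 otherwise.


The Hessian of f(x,y) = -1*x^2 - 2*x*y - 7*y^2 + 8*x - 9*y - 8 is:
H = [[-2, -2], [-2, -14]]
Trace = -2 - 14 = -16
Determinant = -2*-14 - (-2)^2 = 24
Discriminant = (-16)^2 - 4*24 = 160.0
Eigenvalues: lambda_1 = -14.3246, lambda_2 = -1.6754
The function is concave.

1


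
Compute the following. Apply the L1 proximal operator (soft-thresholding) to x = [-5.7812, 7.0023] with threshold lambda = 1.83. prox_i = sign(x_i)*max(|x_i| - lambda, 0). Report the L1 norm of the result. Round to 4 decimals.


Soft-thresholding with lambda = 1.83:
prox(-5.7812) = sign(-5.7812)*max(|-5.7812| - 1.83, 0) = -3.9512
prox(7.0023) = sign(7.0023)*max(|7.0023| - 1.83, 0) = 5.1723
prox(x) = [-3.9512, 5.1723]
||prox(x)||_1 = 3.9512 + 5.1723 = 9.1235


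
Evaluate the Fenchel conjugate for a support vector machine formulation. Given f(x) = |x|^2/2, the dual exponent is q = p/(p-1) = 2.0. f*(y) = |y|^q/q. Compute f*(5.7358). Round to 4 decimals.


The conjugate exponent q satisfies 1/p + 1/q = 1.
p = 2, so q = 2/(2 - 1) = 2.0
|y|^q = 5.7358^2.0 = 32.8994
f*(5.7358) = 32.8994 / 2.0 = 16.4497


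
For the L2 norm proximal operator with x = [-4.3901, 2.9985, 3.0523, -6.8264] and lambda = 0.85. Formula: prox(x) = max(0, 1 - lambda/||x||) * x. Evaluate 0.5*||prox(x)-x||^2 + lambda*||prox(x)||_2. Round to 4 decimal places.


Step 1: Compute ||x||.
||x|| = 9.175
Step 2: Compute scaling factor.
scale = max(0, 1 - 0.85/9.175) = 0.9074
Step 3: prox(x) = [-3.9834, 2.7207, 2.7695, -6.194]
||prox(x)|| = 8.325
Step 4: Proximal objective.
0.5*||prox-x||^2 = 0.3613
lambda*||prox|| = 7.0763
Total = 7.4375


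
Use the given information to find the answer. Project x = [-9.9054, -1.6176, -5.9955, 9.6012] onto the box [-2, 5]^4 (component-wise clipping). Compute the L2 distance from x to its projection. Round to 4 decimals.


Project each component onto [-2, 5].
clip(-9.9054) = -2.0, clip(-1.6176) = -1.6176, clip(-5.9955) = -2.0, clip(9.6012) = 5.0
Projection = [-2.0, -1.6176, -2.0, 5.0]
Squared diffs: [62.4953, 0.0, 15.964, 21.171]
Distance = sqrt(99.6303) = 9.9815


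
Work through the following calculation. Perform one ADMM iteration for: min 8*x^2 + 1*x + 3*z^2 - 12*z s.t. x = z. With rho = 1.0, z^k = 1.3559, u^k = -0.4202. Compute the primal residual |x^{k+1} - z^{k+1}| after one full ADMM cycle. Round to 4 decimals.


ADMM iteration with rho = 1.0, z^k = 1.3559, u^k = -0.4202
Step 1: x-update.
Minimize 8*x^2 + 1*x + (1.0/2)*(x - 1.3559 - 0.4202)^2
FOC: (2*8 + 1.0)*x = -1 + 1.0*(1.3559 + 0.4202)
x^{k+1} = 0.0457
Step 2: z-update.
Minimize 3*z^2 - 12*z + (1.0/2)*(0.0457 - z - 0.4202)^2
FOC: (2*3 + 1.0)*z = 12 + 1.0*(0.0457 - 0.4202)
z^{k+1} = 1.6608
Step 3: u-update.
u^{k+1} = -0.4202 + 0.0457 - 1.6608 = -2.0353
Step 4: Primal residual = |0.0457 - 1.6608| = 1.6151


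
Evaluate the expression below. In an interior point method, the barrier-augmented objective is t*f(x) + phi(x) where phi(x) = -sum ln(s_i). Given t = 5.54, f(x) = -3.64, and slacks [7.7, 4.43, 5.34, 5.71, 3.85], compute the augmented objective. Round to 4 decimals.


Step 1: Compute log-barrier.
ln values: [2.0412, 1.4884, 1.6752, 1.7422, 1.3481]
phi = -(2.0412 + 1.4884 + 1.6752 + 1.7422 + 1.3481) = -8.2951
Step 2: Compute augmented objective.
t*f(x) = 5.54*-3.64 = -20.1656
Total = -20.1656 - 8.2951 = -28.4607


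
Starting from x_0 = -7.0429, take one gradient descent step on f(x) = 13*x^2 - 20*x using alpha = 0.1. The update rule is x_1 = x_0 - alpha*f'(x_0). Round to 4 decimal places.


We compute the gradient at x_0 and apply the update.
f'(x) = 26*x - 20
f'(-7.0429) = 26*-7.0429 - 20 = -203.1154
x_1 = -7.0429 - 0.1*-203.1154 = 13.2686


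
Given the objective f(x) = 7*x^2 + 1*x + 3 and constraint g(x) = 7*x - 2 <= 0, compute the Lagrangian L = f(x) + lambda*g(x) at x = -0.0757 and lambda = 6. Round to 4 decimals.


Step 1: Evaluate f(x).
f(-0.0757) = 7*(-0.0757)^2 + 1*(-0.0757) + 3 = 2.9644
Step 2: Evaluate g(x).
g(-0.0757) = 7*-0.0757 - 2 = -2.5299
Step 3: Compute Lagrangian.
L = 2.9644 + 6*-2.5299 = -12.215


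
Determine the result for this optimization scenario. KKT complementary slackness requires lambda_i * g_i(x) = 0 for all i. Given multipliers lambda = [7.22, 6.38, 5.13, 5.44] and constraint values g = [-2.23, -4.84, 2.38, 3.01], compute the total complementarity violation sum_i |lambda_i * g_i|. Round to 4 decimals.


KKT complementary slackness check:
lambda_1 * g_1 = 7.22 * -2.23 = -16.1006
lambda_2 * g_2 = 6.38 * -4.84 = -30.8792
lambda_3 * g_3 = 5.13 * 2.38 = 12.2094
lambda_4 * g_4 = 5.44 * 3.01 = 16.3744
Total violation = 16.1006 + 30.8792 + 12.2094 + 16.3744 = 75.5636


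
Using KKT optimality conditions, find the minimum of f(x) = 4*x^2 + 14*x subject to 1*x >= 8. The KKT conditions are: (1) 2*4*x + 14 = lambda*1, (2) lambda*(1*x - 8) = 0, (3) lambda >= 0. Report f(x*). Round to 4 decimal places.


Step 1: Try lambda = 0 (constraint inactive).
x_unc = -14/(2*4) = -1.75
Check: 1*-1.75 = -1.75 < 8 -- violated!
Step 2: Constraint must be active: 1*x = 8
x* = 8/1 = 8.0
lambda = (2*4*8.0 + 14)/1 = 78.0
Step 3: Compute optimal value.
f(x*) = 4*8.0^2 + 14*8.0 = 368.0


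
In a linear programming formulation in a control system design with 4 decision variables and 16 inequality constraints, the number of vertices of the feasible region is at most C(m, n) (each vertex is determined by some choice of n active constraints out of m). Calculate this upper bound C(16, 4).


Each vertex corresponds to some choice of n active constraints out of m, so the number of vertices is at most C(m, n) = m! / (n!(m-n)!).
m = 16, n = 4
Numerator: 16 * 15 * 14 * 13
Denominator: 4! = 24
C(16, 4) = 1820


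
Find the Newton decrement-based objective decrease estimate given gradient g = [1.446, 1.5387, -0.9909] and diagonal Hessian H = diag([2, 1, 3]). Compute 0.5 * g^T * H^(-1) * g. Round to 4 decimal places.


Step 1: H is diagonal, so H^(-1) * g = [0.723, 1.5387, -0.3303].
Step 2: g^T H^(-1) g = sum_i g_i^2 / H_ii
  = (1.446)^2/2 + (1.5387)^2/1 + (-0.9909)^2/3
  = 1.0455 + 2.3676 + 0.3273 = 3.7403
Step 3: Objective decrease = 0.5 * g^T H^(-1) g = 1.8702


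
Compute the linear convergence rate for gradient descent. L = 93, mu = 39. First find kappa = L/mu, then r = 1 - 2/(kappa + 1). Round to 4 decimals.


Step 1: Compute the condition number.
kappa = L/mu = 93/39 = 2.3846
Step 2: Compute the convergence rate.
r = 1 - 2/(kappa + 1) = 1 - 2*mu/(L + mu) = (L - mu)/(L + mu) = 54/132 = 0.4091


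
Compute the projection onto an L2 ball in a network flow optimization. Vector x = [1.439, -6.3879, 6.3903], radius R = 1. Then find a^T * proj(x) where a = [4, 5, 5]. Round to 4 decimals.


Step 1: Compute ||x|| (intermediates to 6 decimals).
||x|| = sqrt(1.439^2 + (-6.3879)^2 + 6.3903^2) = 9.149422
Step 2: Project.
Since ||x|| > R, scale = R/||x|| = 1/9.149422 = 0.109297, proj(x) = scale * x
proj(x) = [0.157278, -0.698178, 0.698441]
Step 3: Dot product.
a^T * proj(x) = 4*0.157278 + 5*(-0.698178) + 5*0.698441 = 0.6304


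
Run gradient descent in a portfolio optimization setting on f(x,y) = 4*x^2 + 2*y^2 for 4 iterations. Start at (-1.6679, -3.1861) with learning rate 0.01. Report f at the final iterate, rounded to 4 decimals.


Gradient descent on f(x,y) = 4*x^2 + 2*y^2.
Starting point: (-1.6679, -3.1861), alpha = 0.01
Step 1: grad_x = 2*4*-1.6679 = -13.3432, grad_y = 2*2*-3.1861 = -12.7444
  x_1 = -1.6679 - 0.01*-13.3432 = -1.5345
  y_1 = -3.1861 - 0.01*-12.7444 = -3.0587
Step 2: grad_x = 2*4*-1.5345 = -12.2757, grad_y = 2*2*-3.0587 = -12.2346
  x_2 = -1.5345 - 0.01*-12.2757 = -1.4117
  y_2 = -3.0587 - 0.01*-12.2346 = -2.9363
Step 3: grad_x = 2*4*-1.4117 = -11.2937, grad_y = 2*2*-2.9363 = -11.7452
  x_3 = -1.4117 - 0.01*-11.2937 = -1.2988
  y_3 = -2.9363 - 0.01*-11.7452 = -2.8189
Step 4: grad_x = 2*4*-1.2988 = -10.3902, grad_y = 2*2*-2.8189 = -11.2754
  x_4 = -1.2988 - 0.01*-10.3902 = -1.1949
  y_4 = -2.8189 - 0.01*-11.2754 = -2.7061
f(-1.1949, -2.7061) = 4*(-1.1949)^2 + 2*(-2.7061)^2 = 20.3569


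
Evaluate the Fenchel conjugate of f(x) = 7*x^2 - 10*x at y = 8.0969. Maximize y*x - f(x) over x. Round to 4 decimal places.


f*(y) = sup_x {y*x - a*x^2 - b*x} = sup_x {(y-b)*x - a*x^2}
FOC: (y - b) - 2a*x = 0 => x* = (y - b)/(2a)
x* = (8.0969 + 10)/(2*7) = 1.2926
f*(8.0969) = (y-b)^2/(4a) = (8.0969 + 10)^2/(4*7)
= 327.4978/28 = 11.6963


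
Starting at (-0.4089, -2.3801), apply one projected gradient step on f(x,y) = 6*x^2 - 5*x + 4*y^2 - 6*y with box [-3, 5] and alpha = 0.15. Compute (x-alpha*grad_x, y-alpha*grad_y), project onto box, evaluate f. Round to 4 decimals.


Step 1: Compute gradient at (-0.4089, -2.3801).
grad_x = 2*6*-0.4089 - 5 = -9.9068
grad_y = 2*4*-2.3801 - 6 = -25.0408
Step 2: Gradient step.
x_raw = -0.4089 - 0.15*-9.9068 = 1.0771
y_raw = -2.3801 - 0.15*-25.0408 = 1.376
Step 3: Project onto [-3, 5].
x_proj = clip(1.0771) = 1.0771
y_proj = clip(1.376) = 1.376
Step 4: Evaluate f.
f(1.0771, 1.376) = 0.8931


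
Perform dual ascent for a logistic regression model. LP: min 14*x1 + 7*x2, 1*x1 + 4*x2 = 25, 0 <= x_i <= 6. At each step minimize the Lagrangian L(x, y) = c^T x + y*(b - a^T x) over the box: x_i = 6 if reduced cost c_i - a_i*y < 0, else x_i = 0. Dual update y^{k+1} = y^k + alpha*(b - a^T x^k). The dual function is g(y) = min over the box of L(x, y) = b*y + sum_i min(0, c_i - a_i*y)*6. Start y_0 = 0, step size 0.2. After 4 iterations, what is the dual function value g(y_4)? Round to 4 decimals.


Dual ascent for LP: min 14*x1 + 7*x2, 1*x1 + 4*x2 = 25, 0 <= x_i <= 6
Step 1: y^k = 0.0, reduced costs: (14.0, 7.0)
  x^k = (0.0, 0.0), subgradient = b - a^T x = 25.0
  y^{k+1} = 0.0 + 0.2*25.0 = 5.0
Step 2: y^k = 5.0, reduced costs: (9.0, -13.0)
  x^k = (0.0, 6.0), subgradient = b - a^T x = 1.0
  y^{k+1} = 5.0 + 0.2*1.0 = 5.2
Step 3: y^k = 5.2, reduced costs: (8.8, -13.8)
  x^k = (0.0, 6.0), subgradient = b - a^T x = 1.0
  y^{k+1} = 5.2 + 0.2*1.0 = 5.4
Step 4: y^k = 5.4, reduced costs: (8.6, -14.6)
  x^k = (0.0, 6.0), subgradient = b - a^T x = 1.0
  y^{k+1} = 5.4 + 0.2*1.0 = 5.6
Dual objective at y_4 = 5.6: reduced costs (8.4, -15.4), box minimizer x = (0.0, 6.0)
g(y_4) = b*y + (c1 - a1*y)*x1 + (c2 - a2*y)*x2 = 25*5.6 + 8.4*0.0 + (-15.4)*6.0 = 140.0 + 0.0 - 92.4 = 47.6


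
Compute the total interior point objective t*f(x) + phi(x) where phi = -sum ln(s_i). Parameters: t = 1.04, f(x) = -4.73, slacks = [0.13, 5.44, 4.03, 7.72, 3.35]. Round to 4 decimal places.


Step 1: Compute log-barrier.
ln values: [-2.0402, 1.6938, 1.3938, 2.0438, 1.209]
phi = -(-2.0402 + 1.6938 + 1.3938 + 2.0438 + 1.209) = -4.3001
Step 2: Compute augmented objective.
t*f(x) = 1.04*-4.73 = -4.9192
Total = -4.9192 - 4.3001 = -9.2193


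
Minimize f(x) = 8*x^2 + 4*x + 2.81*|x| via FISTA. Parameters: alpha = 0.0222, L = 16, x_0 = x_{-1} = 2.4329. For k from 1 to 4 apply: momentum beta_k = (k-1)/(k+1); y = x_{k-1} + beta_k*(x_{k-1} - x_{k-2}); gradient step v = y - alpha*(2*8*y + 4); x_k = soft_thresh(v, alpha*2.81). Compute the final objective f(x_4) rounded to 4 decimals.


FISTA on f(x) = 8*x^2 + 4*x + 2.81*|x|
L = 16, alpha = 0.0222
Iteration 1: beta = 0.0, y = 2.4329 + 0.0*(2.4329 - 2.4329) = 2.4329
  grad(y) = 42.9264, v = y - alpha*grad = 1.4799
  prox(v) = soft_thresh(1.4799, 0.0624) = 1.4176
Iteration 2: beta = 0.3333, y = 1.4176 + 0.3333*(1.4176 - 2.4329) = 1.0791
  grad(y) = 21.2656, v = y - alpha*grad = 0.607
  prox(v) = soft_thresh(0.607, 0.0624) = 0.5446
Iteration 3: beta = 0.5, y = 0.5446 + 0.5*(0.5446 - 1.4176) = 0.1082
  grad(y) = 5.7305, v = y - alpha*grad = -0.0191
  prox(v) = soft_thresh(-0.0191, 0.0624) = 0.0
Iteration 4: beta = 0.6, y = 0.0 + 0.6*(0.0 - 0.5446) = -0.3268
  grad(y) = -1.2284, v = y - alpha*grad = -0.2995
  prox(v) = soft_thresh(-0.2995, 0.0624) = -0.2371
f(x_4) = 8*(-0.2371)^2 + 4*(-0.2371) + 2.81*|-0.2371| = 0.1676


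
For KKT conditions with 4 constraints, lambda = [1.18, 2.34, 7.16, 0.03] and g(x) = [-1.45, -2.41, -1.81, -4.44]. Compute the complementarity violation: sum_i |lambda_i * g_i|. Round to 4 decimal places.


KKT complementary slackness check:
lambda_1 * g_1 = 1.18 * -1.45 = -1.711
lambda_2 * g_2 = 2.34 * -2.41 = -5.6394
lambda_3 * g_3 = 7.16 * -1.81 = -12.9596
lambda_4 * g_4 = 0.03 * -4.44 = -0.1332
Total violation = 1.711 + 5.6394 + 12.9596 + 0.1332 = 20.4432


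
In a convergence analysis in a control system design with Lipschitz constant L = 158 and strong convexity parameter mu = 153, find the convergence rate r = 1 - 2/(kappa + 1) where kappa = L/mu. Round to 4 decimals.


Step 1: Compute the condition number.
kappa = L/mu = 158/153 = 1.0327
Step 2: Compute the convergence rate.
r = 1 - 2/(kappa + 1) = 1 - 2*mu/(L + mu) = (L - mu)/(L + mu) = 5/311 = 0.0161


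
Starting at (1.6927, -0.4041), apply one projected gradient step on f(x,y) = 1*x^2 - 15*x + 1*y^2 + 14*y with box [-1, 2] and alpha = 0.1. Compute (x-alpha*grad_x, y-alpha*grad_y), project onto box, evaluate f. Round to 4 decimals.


Step 1: Compute gradient at (1.6927, -0.4041).
grad_x = 2*1*1.6927 - 15 = -11.6146
grad_y = 2*1*-0.4041 + 14 = 13.1918
Step 2: Gradient step.
x_raw = 1.6927 - 0.1*-11.6146 = 2.8542
y_raw = -0.4041 - 0.1*13.1918 = -1.7233
Step 3: Project onto [-1, 2].
x_proj = clip(2.8542) = 2.0
y_proj = clip(-1.7233) = -1.0
Step 4: Evaluate f.
f(2.0, -1.0) = -39.0


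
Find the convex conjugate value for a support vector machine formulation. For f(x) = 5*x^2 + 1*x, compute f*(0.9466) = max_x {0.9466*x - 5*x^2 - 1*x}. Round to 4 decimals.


f*(y) = sup_x {y*x - a*x^2 - b*x} = sup_x {(y-b)*x - a*x^2}
FOC: (y - b) - 2a*x = 0 => x* = (y - b)/(2a)
x* = (0.9466 - 1)/(2*5) = -0.0053
f*(0.9466) = (y-b)^2/(4a) = (0.9466 - 1)^2/(4*5)
= 0.0029/20 = 0.0001


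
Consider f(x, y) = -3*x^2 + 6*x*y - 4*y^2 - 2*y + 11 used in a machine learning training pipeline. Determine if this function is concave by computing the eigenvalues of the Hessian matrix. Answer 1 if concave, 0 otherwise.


The Hessian of f(x,y) = -3*x^2 + 6*x*y - 4*y^2 - 2*y + 11 is:
H = [[-6, 6], [6, -8]]
Trace = -6 - 8 = -14
Determinant = -6*-8 - (6)^2 = 12
Discriminant = (-14)^2 - 4*12 = 148.0
Eigenvalues: lambda_1 = -13.0828, lambda_2 = -0.9172
The function is concave.

1


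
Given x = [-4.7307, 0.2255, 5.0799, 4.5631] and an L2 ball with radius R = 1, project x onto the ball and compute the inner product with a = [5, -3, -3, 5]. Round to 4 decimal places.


Step 1: Compute ||x|| (intermediates to 6 decimals).
||x|| = sqrt((-4.7307)^2 + 0.2255^2 + 5.0799^2 + 4.5631^2) = 8.310093
Step 2: Project.
Since ||x|| > R, scale = R/||x|| = 1/8.310093 = 0.120336, proj(x) = scale * x
proj(x) = [-0.569274, 0.027136, 0.611295, 0.549105]
Step 3: Dot product.
a^T * proj(x) = 5*(-0.569274) - 3*0.027136 - 3*0.611295 + 5*0.549105 = -2.0161


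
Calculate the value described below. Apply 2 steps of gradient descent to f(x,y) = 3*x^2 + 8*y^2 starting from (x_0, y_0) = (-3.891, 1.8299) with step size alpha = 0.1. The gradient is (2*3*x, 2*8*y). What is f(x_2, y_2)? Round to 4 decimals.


Gradient descent on f(x,y) = 3*x^2 + 8*y^2.
Starting point: (-3.891, 1.8299), alpha = 0.1
Step 1: grad_x = 2*3*-3.891 = -23.346, grad_y = 2*8*1.8299 = 29.2784
  x_1 = -3.891 - 0.1*-23.346 = -1.5564
  y_1 = 1.8299 - 0.1*29.2784 = -1.0979
Step 2: grad_x = 2*3*-1.5564 = -9.3384, grad_y = 2*8*-1.0979 = -17.567
  x_2 = -1.5564 - 0.1*-9.3384 = -0.6226
  y_2 = -1.0979 - 0.1*-17.567 = 0.6588
f(-0.6226, 0.6588) = 3*(-0.6226)^2 + 8*0.6588^2 = 4.6345


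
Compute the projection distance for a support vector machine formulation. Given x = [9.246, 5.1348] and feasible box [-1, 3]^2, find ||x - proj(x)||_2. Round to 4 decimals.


Project each component onto [-1, 3].
clip(9.246) = 3.0, clip(5.1348) = 3.0
Projection = [3.0, 3.0]
Squared diffs: [39.0125, 4.5574]
Distance = sqrt(43.5699) = 6.6007


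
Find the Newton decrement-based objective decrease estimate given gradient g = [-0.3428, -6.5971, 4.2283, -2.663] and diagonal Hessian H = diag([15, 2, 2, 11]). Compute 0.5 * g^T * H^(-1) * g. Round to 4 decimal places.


Step 1: H is diagonal, so H^(-1) * g = [-0.0229, -3.2986, 2.1142, -0.2421].
Step 2: g^T H^(-1) g = sum_i g_i^2 / H_ii
  = (-0.3428)^2/15 + (-6.5971)^2/2 + (4.2283)^2/2 + (-2.663)^2/11
  = 0.0078 + 21.7609 + 8.9393 + 0.6447 = 31.3526
Step 3: Objective decrease = 0.5 * g^T H^(-1) g = 15.6763


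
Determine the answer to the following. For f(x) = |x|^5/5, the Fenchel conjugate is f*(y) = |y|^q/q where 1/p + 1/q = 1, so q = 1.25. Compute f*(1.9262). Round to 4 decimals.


The conjugate exponent q satisfies 1/p + 1/q = 1.
p = 5, so q = 5/(5 - 1) = 1.25
|y|^q = 1.9262^1.25 = 2.2692
f*(1.9262) = 2.2692 / 1.25 = 1.8154


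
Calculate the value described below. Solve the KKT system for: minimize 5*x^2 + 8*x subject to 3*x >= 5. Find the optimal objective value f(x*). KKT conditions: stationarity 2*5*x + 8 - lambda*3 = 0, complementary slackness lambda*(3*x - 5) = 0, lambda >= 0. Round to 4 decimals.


Step 1: Try lambda = 0 (constraint inactive).
x_unc = -8/(2*5) = -0.8
Check: 3*-0.8 = -2.4 < 5 -- violated!
Step 2: Constraint must be active: 3*x = 5
x* = 5/3 = 1.6667 (rounded; the exact value 5/3 is used below)
lambda = (2*5*(5/3) + 8)/3 = 8.2222
Step 3: Compute optimal value.
f(x*) = 5*(5/3)^2 + 8*(5/3) = 27.2222


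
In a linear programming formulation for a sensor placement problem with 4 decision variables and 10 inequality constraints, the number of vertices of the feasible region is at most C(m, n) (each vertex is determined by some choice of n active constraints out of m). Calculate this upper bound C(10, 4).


Each vertex corresponds to some choice of n active constraints out of m, so the number of vertices is at most C(m, n) = m! / (n!(m-n)!).
m = 10, n = 4
Numerator: 10 * 9 * 8 * 7
Denominator: 4! = 24
C(10, 4) = 210


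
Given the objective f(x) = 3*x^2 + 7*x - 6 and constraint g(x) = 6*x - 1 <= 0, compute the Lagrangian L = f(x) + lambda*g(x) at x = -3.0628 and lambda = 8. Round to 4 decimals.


Step 1: Evaluate f(x).
f(-3.0628) = 3*(-3.0628)^2 + 7*(-3.0628) - 6 = 0.7026
Step 2: Evaluate g(x).
g(-3.0628) = 6*-3.0628 - 1 = -19.3768
Step 3: Compute Lagrangian.
L = 0.7026 + 8*-19.3768 = -154.3118


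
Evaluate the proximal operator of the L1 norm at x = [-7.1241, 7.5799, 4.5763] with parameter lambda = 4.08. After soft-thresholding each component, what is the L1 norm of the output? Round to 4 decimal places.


Soft-thresholding with lambda = 4.08:
prox(-7.1241) = sign(-7.1241)*max(|-7.1241| - 4.08, 0) = -3.0441
prox(7.5799) = sign(7.5799)*max(|7.5799| - 4.08, 0) = 3.4999
prox(4.5763) = sign(4.5763)*max(|4.5763| - 4.08, 0) = 0.4963
prox(x) = [-3.0441, 3.4999, 0.4963]
||prox(x)||_1 = 3.0441 + 3.4999 + 0.4963 = 7.0403


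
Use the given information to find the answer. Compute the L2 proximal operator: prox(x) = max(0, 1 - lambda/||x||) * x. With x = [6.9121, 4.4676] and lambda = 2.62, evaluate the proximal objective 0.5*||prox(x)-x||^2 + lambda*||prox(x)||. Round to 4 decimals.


Step 1: Compute ||x||.
||x|| = 8.2302
Step 2: Compute scaling factor.
scale = max(0, 1 - 2.62/8.2302) = 0.6817
Step 3: prox(x) = [4.7117, 3.0454]
||prox(x)|| = 5.6102
Step 4: Proximal objective.
0.5*||prox-x||^2 = 3.4322
lambda*||prox|| = 14.6987
Total = 18.131


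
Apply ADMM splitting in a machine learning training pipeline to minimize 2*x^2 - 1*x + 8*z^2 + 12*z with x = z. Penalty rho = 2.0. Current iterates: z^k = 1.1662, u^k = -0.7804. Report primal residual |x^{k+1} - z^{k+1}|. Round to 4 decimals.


ADMM iteration with rho = 2.0, z^k = 1.1662, u^k = -0.7804
Step 1: x-update.
Minimize 2*x^2 - 1*x + (2.0/2)*(x - 1.1662 - 0.7804)^2
FOC: (2*2 + 2.0)*x = 1 + 2.0*(1.1662 + 0.7804)
x^{k+1} = 0.8155
Step 2: z-update.
Minimize 8*z^2 + 12*z + (2.0/2)*(0.8155 - z - 0.7804)^2
FOC: (2*8 + 2.0)*z = -12 + 2.0*(0.8155 - 0.7804)
z^{k+1} = -0.6628
Step 3: u-update.
u^{k+1} = -0.7804 + 0.8155 + 0.6628 = 0.6979
Step 4: Primal residual = |0.8155 + 0.6628| = 1.4783


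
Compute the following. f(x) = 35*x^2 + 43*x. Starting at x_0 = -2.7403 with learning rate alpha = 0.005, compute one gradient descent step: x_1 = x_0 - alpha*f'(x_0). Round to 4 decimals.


We compute the gradient at x_0 and apply the update.
f'(x) = 70*x + 43
f'(-2.7403) = 70*-2.7403 + 43 = -148.821
x_1 = -2.7403 - 0.005*-148.821 = -1.9962


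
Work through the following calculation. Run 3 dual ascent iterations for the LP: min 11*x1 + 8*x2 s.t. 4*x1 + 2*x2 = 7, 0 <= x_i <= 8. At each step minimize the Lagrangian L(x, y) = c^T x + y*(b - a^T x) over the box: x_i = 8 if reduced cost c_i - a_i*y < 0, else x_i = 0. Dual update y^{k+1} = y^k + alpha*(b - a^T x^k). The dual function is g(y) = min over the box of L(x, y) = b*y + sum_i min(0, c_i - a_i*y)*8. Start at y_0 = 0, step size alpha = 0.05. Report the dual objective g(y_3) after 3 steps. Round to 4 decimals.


Dual ascent for LP: min 11*x1 + 8*x2, 4*x1 + 2*x2 = 7, 0 <= x_i <= 8
Step 1: y^k = 0.0, reduced costs: (11.0, 8.0)
  x^k = (0.0, 0.0), subgradient = b - a^T x = 7.0
  y^{k+1} = 0.0 + 0.05*7.0 = 0.35
Step 2: y^k = 0.35, reduced costs: (9.6, 7.3)
  x^k = (0.0, 0.0), subgradient = b - a^T x = 7.0
  y^{k+1} = 0.35 + 0.05*7.0 = 0.7
Step 3: y^k = 0.7, reduced costs: (8.2, 6.6)
  x^k = (0.0, 0.0), subgradient = b - a^T x = 7.0
  y^{k+1} = 0.7 + 0.05*7.0 = 1.05
Dual objective at y_3 = 1.05: reduced costs (6.8, 5.9), box minimizer x = (0.0, 0.0)
g(y_3) = b*y + (c1 - a1*y)*x1 + (c2 - a2*y)*x2 = 7*1.05 + 6.8*0.0 + 5.9*0.0 = 7.35 + 0.0 + 0.0 = 7.35


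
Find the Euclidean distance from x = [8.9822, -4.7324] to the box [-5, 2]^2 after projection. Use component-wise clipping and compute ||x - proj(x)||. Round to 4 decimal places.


Project each component onto [-5, 2].
clip(8.9822) = 2.0, clip(-4.7324) = -4.7324
Projection = [2.0, -4.7324]
Squared diffs: [48.7511, 0.0]
Distance = sqrt(48.7511) = 6.9822


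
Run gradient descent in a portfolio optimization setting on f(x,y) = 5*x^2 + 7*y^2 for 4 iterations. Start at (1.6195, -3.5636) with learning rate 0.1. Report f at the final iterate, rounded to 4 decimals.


Gradient descent on f(x,y) = 5*x^2 + 7*y^2.
Starting point: (1.6195, -3.5636), alpha = 0.1
Step 1: grad_x = 2*5*1.6195 = 16.195, grad_y = 2*7*-3.5636 = -49.8904
  x_1 = 1.6195 - 0.1*16.195 = -0.0
  y_1 = -3.5636 - 0.1*-49.8904 = 1.4254
Step 2: grad_x = 2*5*-0.0 = -0.0, grad_y = 2*7*1.4254 = 19.9562
  x_2 = -0.0 - 0.1*-0.0 = 0.0
  y_2 = 1.4254 - 0.1*19.9562 = -0.5702
Step 3: grad_x = 2*5*0.0 = 0.0, grad_y = 2*7*-0.5702 = -7.9825
  x_3 = 0.0 - 0.1*0.0 = 0.0
  y_3 = -0.5702 - 0.1*-7.9825 = 0.2281
Step 4: grad_x = 2*5*0.0 = 0.0, grad_y = 2*7*0.2281 = 3.193
  x_4 = 0.0 - 0.1*0.0 = 0.0
  y_4 = 0.2281 - 0.1*3.193 = -0.0912
f(0.0, -0.0912) = 5*0.0^2 + 7*(-0.0912)^2 = 0.0583


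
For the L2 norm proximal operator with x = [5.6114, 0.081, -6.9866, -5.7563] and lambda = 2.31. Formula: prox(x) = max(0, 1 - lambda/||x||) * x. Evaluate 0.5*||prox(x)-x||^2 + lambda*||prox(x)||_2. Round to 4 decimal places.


Step 1: Compute ||x||.
||x|| = 10.6509
Step 2: Compute scaling factor.
scale = max(0, 1 - 2.31/10.6509) = 0.7831
Step 3: prox(x) = [4.3944, 0.0634, -5.4713, -4.5079]
||prox(x)|| = 8.3409
Step 4: Proximal objective.
0.5*||prox-x||^2 = 2.6681
lambda*||prox|| = 19.2675
Total = 21.9356


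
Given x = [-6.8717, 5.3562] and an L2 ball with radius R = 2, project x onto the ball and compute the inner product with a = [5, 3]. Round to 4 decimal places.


Step 1: Compute ||x|| (intermediates to 6 decimals).
||x|| = sqrt((-6.8717)^2 + 5.3562^2) = 8.712585
Step 2: Project.
Since ||x|| > R, scale = R/||x|| = 2/8.712585 = 0.229553, proj(x) = scale * x
proj(x) = [-1.577419, 1.229532]
Step 3: Dot product.
a^T * proj(x) = 5*(-1.577419) + 3*1.229532 = -4.1985


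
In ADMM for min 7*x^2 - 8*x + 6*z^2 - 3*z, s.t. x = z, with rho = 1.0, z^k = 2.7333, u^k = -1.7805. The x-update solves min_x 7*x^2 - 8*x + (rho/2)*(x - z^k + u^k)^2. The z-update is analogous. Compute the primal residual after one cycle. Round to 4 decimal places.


ADMM iteration with rho = 1.0, z^k = 2.7333, u^k = -1.7805
Step 1: x-update.
Minimize 7*x^2 - 8*x + (1.0/2)*(x - 2.7333 - 1.7805)^2
FOC: (2*7 + 1.0)*x = 8 + 1.0*(2.7333 + 1.7805)
x^{k+1} = 0.8343
Step 2: z-update.
Minimize 6*z^2 - 3*z + (1.0/2)*(0.8343 - z - 1.7805)^2
FOC: (2*6 + 1.0)*z = 3 + 1.0*(0.8343 - 1.7805)
z^{k+1} = 0.158
Step 3: u-update.
u^{k+1} = -1.7805 + 0.8343 - 0.158 = -1.1042
Step 4: Primal residual = |0.8343 - 0.158| = 0.6763


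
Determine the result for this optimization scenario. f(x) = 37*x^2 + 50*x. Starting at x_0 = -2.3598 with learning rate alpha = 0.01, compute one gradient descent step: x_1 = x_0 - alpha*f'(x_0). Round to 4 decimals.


We compute the gradient at x_0 and apply the update.
f'(x) = 74*x + 50
f'(-2.3598) = 74*-2.3598 + 50 = -124.6252
x_1 = -2.3598 - 0.01*-124.6252 = -1.1135


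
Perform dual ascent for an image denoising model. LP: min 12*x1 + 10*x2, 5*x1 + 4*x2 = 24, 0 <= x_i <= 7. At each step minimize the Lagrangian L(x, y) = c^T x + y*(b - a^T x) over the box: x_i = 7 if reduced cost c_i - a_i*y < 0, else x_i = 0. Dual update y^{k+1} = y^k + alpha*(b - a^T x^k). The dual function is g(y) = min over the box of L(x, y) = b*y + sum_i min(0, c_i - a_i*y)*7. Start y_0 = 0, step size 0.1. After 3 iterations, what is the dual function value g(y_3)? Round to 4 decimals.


Dual ascent for LP: min 12*x1 + 10*x2, 5*x1 + 4*x2 = 24, 0 <= x_i <= 7
Step 1: y^k = 0.0, reduced costs: (12.0, 10.0)
  x^k = (0.0, 0.0), subgradient = b - a^T x = 24.0
  y^{k+1} = 0.0 + 0.1*24.0 = 2.4
Step 2: y^k = 2.4, reduced costs: (0.0, 0.4)
  x^k = (0.0, 0.0), subgradient = b - a^T x = 24.0
  y^{k+1} = 2.4 + 0.1*24.0 = 4.8
Step 3: y^k = 4.8, reduced costs: (-12.0, -9.2)
  x^k = (7.0, 7.0), subgradient = b - a^T x = -39.0
  y^{k+1} = 4.8 + 0.1*-39.0 = 0.9
Dual objective at y_3 = 0.9: reduced costs (7.5, 6.4), box minimizer x = (0.0, 0.0)
g(y_3) = b*y + (c1 - a1*y)*x1 + (c2 - a2*y)*x2 = 24*0.9 + 7.5*0.0 + 6.4*0.0 = 21.6 + 0.0 + 0.0 = 21.6


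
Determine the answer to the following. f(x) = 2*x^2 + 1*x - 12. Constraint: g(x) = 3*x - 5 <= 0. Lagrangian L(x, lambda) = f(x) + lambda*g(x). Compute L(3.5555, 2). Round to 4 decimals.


Step 1: Evaluate f(x).
f(3.5555) = 2*3.5555^2 + 1*3.5555 - 12 = 16.8387
Step 2: Evaluate g(x).
g(3.5555) = 3*3.5555 - 5 = 5.6665
Step 3: Compute Lagrangian.
L = 16.8387 + 2*5.6665 = 28.1717


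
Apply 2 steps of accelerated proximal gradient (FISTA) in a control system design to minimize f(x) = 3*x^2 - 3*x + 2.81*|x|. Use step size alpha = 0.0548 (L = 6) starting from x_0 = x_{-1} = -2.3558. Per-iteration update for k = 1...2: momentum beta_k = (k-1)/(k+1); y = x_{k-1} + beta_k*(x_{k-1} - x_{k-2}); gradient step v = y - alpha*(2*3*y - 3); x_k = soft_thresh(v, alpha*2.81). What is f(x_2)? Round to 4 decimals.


FISTA on f(x) = 3*x^2 - 3*x + 2.81*|x|
L = 6, alpha = 0.0548
Iteration 1: beta = 0.0, y = -2.3558 + 0.0*(-2.3558 + 2.3558) = -2.3558
  grad(y) = -17.1348, v = y - alpha*grad = -1.4168
  prox(v) = soft_thresh(-1.4168, 0.154) = -1.2628
Iteration 2: beta = 0.3333, y = -1.2628 + 0.3333*(-1.2628 + 2.3558) = -0.8985
  grad(y) = -8.391, v = y - alpha*grad = -0.4387
  prox(v) = soft_thresh(-0.4387, 0.154) = -0.2847
f(x_2) = 3*(-0.2847)^2 - 3*(-0.2847) + 2.81*|-0.2847| = 1.8972


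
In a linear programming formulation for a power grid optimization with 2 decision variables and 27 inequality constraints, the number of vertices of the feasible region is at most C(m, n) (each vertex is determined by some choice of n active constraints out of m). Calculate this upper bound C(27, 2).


Each vertex corresponds to some choice of n active constraints out of m, so the number of vertices is at most C(m, n) = m! / (n!(m-n)!).
m = 27, n = 2
Numerator: 27 * 26
Denominator: 2! = 2
C(27, 2) = 351


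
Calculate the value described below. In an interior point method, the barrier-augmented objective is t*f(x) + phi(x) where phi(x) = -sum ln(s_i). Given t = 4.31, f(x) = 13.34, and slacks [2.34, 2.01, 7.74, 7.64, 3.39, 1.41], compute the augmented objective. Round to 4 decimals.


Step 1: Compute log-barrier.
ln values: [0.8502, 0.6981, 2.0464, 2.0334, 1.2208, 0.3436]
phi = -(0.8502 + 0.6981 + 2.0464 + 2.0334 + 1.2208 + 0.3436) = -7.1925
Step 2: Compute augmented objective.
t*f(x) = 4.31*13.34 = 57.4954
Total = 57.4954 - 7.1925 = 50.3029
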